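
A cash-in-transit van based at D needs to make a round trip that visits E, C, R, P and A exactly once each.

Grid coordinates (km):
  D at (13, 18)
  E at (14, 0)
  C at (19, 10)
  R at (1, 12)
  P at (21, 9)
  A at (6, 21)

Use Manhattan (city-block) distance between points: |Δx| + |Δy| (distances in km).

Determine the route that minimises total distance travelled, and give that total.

With 5 stops there are 5!/2 = 60 distinct round trips (a route and its reverse cost the same).
D-E-C-R-P-A-D: 19+15+20+23+27+10 = 114
D-E-C-R-A-P-D: 19+15+20+14+27+17 = 112
D-E-C-P-R-A-D: 19+15+3+23+14+10 = 84
D-E-C-P-A-R-D: 19+15+3+27+14+18 = 96
D-E-C-A-R-P-D: 19+15+24+14+23+17 = 112
D-E-C-A-P-R-D: 19+15+24+27+23+18 = 126
D-E-R-C-P-A-D: 19+25+20+3+27+10 = 104
D-E-R-C-A-P-D: 19+25+20+24+27+17 = 132
D-E-R-P-C-A-D: 19+25+23+3+24+10 = 104
D-E-R-P-A-C-D: 19+25+23+27+24+14 = 132
D-E-R-A-C-P-D: 19+25+14+24+3+17 = 102
D-E-R-A-P-C-D: 19+25+14+27+3+14 = 102
D-E-P-C-R-A-D: 19+16+3+20+14+10 = 82
D-E-P-C-A-R-D: 19+16+3+24+14+18 = 94
… (46 more)
The minimum is 82.
One optimal route: D → E → P → C → R → A → D (or its reverse).

Shortest round trip = 82 km.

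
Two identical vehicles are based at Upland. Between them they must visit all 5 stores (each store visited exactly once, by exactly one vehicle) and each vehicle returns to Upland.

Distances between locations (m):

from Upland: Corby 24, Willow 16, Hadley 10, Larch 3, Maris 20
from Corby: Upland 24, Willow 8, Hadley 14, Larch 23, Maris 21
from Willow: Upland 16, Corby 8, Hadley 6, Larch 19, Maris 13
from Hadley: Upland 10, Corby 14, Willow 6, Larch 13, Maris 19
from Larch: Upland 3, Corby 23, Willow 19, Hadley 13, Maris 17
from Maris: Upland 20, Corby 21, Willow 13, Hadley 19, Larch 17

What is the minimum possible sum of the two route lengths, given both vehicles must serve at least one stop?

There are 2^4 − 1 = 15 ways to divide the 5 stops into two non-empty groups. For each, the best each vehicle can do is its own shortest tour through its group:
  {Corby} + {Willow, Hadley, Larch, Maris}: 48 + 49 = 97
  {Willow} + {Corby, Hadley, Larch, Maris}: 32 + 65 = 97
  {Corby, Willow} + {Hadley, Larch, Maris}: 48 + 49 = 97
  {Hadley} + {Corby, Willow, Larch, Maris}: 20 + 65 = 85
  {Corby, Hadley} + {Willow, Larch, Maris}: 48 + 49 = 97
  {Willow, Hadley} + {Corby, Larch, Maris}: 32 + 65 = 97
  … (15 splits in total)
  {Larch} + {Corby, Willow, Hadley, Maris}: 6 + 65 = 71  ← best
Best: vehicle 1 Upland → Larch → Upland = 6; vehicle 2 Upland → Hadley → Corby → Willow → Maris → Upland = 65; combined 71.

Minimum combined distance: 71 m.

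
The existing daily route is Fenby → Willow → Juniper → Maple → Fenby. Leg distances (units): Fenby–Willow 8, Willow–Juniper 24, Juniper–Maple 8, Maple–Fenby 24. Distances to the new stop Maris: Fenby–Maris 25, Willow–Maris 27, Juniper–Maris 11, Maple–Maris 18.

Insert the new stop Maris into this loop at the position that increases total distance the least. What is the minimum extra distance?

Insertion cost between consecutive stops i–j is d(i,Maris) + d(Maris,j) − d(i,j):
  between Fenby and Willow: 25 + 27 − 8 = 44
  between Willow and Juniper: 27 + 11 − 24 = 14
  between Juniper and Maple: 11 + 18 − 8 = 21
  between Maple and Fenby: 18 + 25 − 24 = 19
Cheapest insertion is between Willow and Juniper, adding 14.
New total = 64 + 14 = 78.

+14 — insert Maris between Willow and Juniper.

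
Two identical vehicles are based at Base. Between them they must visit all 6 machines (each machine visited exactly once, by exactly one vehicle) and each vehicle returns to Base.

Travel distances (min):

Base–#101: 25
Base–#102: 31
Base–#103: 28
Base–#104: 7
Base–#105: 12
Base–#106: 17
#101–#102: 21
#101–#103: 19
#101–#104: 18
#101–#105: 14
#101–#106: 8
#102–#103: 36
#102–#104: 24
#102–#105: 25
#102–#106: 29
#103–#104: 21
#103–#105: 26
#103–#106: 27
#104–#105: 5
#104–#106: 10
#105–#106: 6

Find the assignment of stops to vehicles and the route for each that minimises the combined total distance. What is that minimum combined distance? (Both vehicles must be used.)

125 min — the smallest possible combined total.

Check every non-empty split of the stops between the two vehicles; for each half take its own optimal tour:
  {#101} + {#102, #103, #104, #105, #106}: 50 + 111 = 161
  {#102} + {#101, #103, #104, #105, #106}: 62 + 73 = 135
  {#101, #102} + {#103, #104, #105, #106}: 77 + 73 = 150
  {#103} + {#101, #102, #104, #105, #106}: 56 + 78 = 134
  {#101, #103} + {#102, #104, #105, #106}: 72 + 78 = 150
  {#102, #103} + {#101, #104, #105, #106}: 95 + 51 = 146
  … (31 splits in total)
  {#104} + {#101, #102, #103, #105, #106}: 14 + 111 = 125  ← best
Best: vehicle 1 Base → #104 → Base = 14; vehicle 2 Base → #103 → #102 → #101 → #106 → #105 → Base = 111; combined 125.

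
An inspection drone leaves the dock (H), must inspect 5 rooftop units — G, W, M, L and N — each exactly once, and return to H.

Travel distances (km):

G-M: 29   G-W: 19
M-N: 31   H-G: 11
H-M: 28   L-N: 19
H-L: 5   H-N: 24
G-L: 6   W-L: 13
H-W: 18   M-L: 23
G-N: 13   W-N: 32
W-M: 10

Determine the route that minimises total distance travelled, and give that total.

Shortest round trip = 83 km.

With 5 stops there are 5!/2 = 60 distinct round trips (a route and its reverse cost the same).
H-G-W-M-L-N-H: 11+19+10+23+19+24 = 106
H-G-W-M-N-L-H: 11+19+10+31+19+5 = 95
H-G-W-L-M-N-H: 11+19+13+23+31+24 = 121
H-G-W-L-N-M-H: 11+19+13+19+31+28 = 121
H-G-W-N-M-L-H: 11+19+32+31+23+5 = 121
H-G-W-N-L-M-H: 11+19+32+19+23+28 = 132
H-G-M-W-L-N-H: 11+29+10+13+19+24 = 106
H-G-M-W-N-L-H: 11+29+10+32+19+5 = 106
H-G-M-L-W-N-H: 11+29+23+13+32+24 = 132
H-G-M-L-N-W-H: 11+29+23+19+32+18 = 132
H-G-M-N-W-L-H: 11+29+31+32+13+5 = 121
H-G-M-N-L-W-H: 11+29+31+19+13+18 = 121
H-G-L-W-M-N-H: 11+6+13+10+31+24 = 95
H-G-L-W-N-M-H: 11+6+13+32+31+28 = 121
… (46 more)
H-G-N-M-W-L-H: 11+13+31+10+13+5 = 83  ← best
The minimum is 83.
One optimal route: H → G → N → M → W → L → H (or its reverse).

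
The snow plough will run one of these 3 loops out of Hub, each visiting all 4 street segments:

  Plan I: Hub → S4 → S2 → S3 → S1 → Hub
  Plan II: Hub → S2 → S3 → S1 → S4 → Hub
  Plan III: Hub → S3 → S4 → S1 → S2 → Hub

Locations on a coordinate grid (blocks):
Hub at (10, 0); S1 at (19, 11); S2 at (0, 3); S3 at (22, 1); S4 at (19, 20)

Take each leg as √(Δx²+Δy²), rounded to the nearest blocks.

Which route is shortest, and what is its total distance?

71 blocks — Plan III is the shortest.

Plan I: 22 + 25 + 22 + 10 + 14 = 93
Plan II: 10 + 22 + 10 + 9 + 22 = 73
Plan III: 12 + 19 + 9 + 21 + 10 = 71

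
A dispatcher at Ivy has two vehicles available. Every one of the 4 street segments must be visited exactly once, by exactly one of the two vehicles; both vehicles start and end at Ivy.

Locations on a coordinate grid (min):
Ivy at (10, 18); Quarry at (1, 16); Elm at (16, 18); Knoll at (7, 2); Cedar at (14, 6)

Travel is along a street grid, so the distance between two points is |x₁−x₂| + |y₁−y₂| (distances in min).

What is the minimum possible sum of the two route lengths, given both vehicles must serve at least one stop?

Minimum combined distance: 70 min.

Try each way of splitting the stops between the two vehicles (each non-empty) and, for each split, find the best tour for each vehicle:
  {Quarry} + {Elm, Knoll, Cedar}: 22 + 50 = 72
  {Elm} + {Quarry, Knoll, Cedar}: 12 + 58 = 70
  {Quarry, Elm} + {Knoll, Cedar}: 34 + 46 = 80
  {Knoll} + {Quarry, Elm, Cedar}: 38 + 54 = 92
  {Quarry, Knoll} + {Elm, Cedar}: 50 + 36 = 86
  {Elm, Knoll} + {Quarry, Cedar}: 50 + 50 = 100
  … (7 splits in total)
Best: vehicle 1 Ivy → Elm → Ivy = 12; vehicle 2 Ivy → Quarry → Knoll → Cedar → Ivy = 58; combined 70.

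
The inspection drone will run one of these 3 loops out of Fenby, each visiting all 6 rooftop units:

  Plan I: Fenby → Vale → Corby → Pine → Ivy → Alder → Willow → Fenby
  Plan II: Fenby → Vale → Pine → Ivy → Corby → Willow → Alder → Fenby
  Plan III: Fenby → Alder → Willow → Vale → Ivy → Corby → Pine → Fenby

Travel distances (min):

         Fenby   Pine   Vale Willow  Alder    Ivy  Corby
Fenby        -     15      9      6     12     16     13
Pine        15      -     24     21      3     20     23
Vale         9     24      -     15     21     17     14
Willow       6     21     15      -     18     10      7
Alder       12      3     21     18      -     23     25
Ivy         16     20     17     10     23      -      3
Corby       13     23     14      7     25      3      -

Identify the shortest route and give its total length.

Plan I: 9 + 14 + 23 + 20 + 23 + 18 + 6 = 113
Plan II: 9 + 24 + 20 + 3 + 7 + 18 + 12 = 93
Plan III: 12 + 18 + 15 + 17 + 3 + 23 + 15 = 103

93 min — Plan II is the shortest.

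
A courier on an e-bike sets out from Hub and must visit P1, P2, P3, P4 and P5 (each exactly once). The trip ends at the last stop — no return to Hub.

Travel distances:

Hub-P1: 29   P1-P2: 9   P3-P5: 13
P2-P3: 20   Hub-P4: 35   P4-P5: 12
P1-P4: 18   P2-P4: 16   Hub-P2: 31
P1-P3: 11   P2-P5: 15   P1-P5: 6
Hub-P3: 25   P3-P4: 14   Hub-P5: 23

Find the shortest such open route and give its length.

There are 5! = 120 possible orderings.
Hub→P1→P2→P3→P4→P5: 29+9+20+14+12 = 84
Hub→P1→P2→P3→P5→P4: 29+9+20+13+12 = 83
Hub→P1→P2→P4→P3→P5: 29+9+16+14+13 = 81
Hub→P1→P2→P4→P5→P3: 29+9+16+12+13 = 79
Hub→P1→P2→P5→P3→P4: 29+9+15+13+14 = 80
Hub→P1→P2→P5→P4→P3: 29+9+15+12+14 = 79
Hub→P1→P3→P2→P4→P5: 29+11+20+16+12 = 88
Hub→P1→P3→P2→P5→P4: 29+11+20+15+12 = 87
Hub→P1→P3→P4→P2→P5: 29+11+14+16+15 = 85
Hub→P1→P3→P4→P5→P2: 29+11+14+12+15 = 81
Hub→P1→P3→P5→P2→P4: 29+11+13+15+16 = 84
Hub→P1→P3→P5→P4→P2: 29+11+13+12+16 = 81
Hub→P1→P4→P2→P3→P5: 29+18+16+20+13 = 96
Hub→P1→P4→P2→P5→P3: 29+18+16+15+13 = 91
… (106 more)
Hub→P3→P4→P5→P1→P2: 25+14+12+6+9 = 66  ← best
The minimum is 66.
One shortest path: Hub → P3 → P4 → P5 → P1 → P2.

66 — the minimum one-way total.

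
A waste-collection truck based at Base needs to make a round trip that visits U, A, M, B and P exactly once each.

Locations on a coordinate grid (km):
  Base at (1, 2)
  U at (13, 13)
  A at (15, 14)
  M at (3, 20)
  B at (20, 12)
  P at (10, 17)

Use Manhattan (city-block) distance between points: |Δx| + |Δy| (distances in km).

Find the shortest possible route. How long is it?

Shortest round trip = 76 km.

There are 60 distinct closed tours to check (reversals are equivalent).
Base → U → A → M → B → P → Base: 23+3+18+25+15+24 = 108
Base → U → A → M → P → B → Base: 23+3+18+10+15+29 = 98
Base → U → A → B → M → P → Base: 23+3+7+25+10+24 = 92
Base → U → A → B → P → M → Base: 23+3+7+15+10+20 = 78
Base → U → A → P → M → B → Base: 23+3+8+10+25+29 = 98
Base → U → A → P → B → M → Base: 23+3+8+15+25+20 = 94
Base → U → M → A → B → P → Base: 23+17+18+7+15+24 = 104
Base → U → M → A → P → B → Base: 23+17+18+8+15+29 = 110
Base → U → M → B → A → P → Base: 23+17+25+7+8+24 = 104
Base → U → M → B → P → A → Base: 23+17+25+15+8+26 = 114
Base → U → M → P → A → B → Base: 23+17+10+8+7+29 = 94
Base → U → M → P → B → A → Base: 23+17+10+15+7+26 = 98
Base → U → B → A → M → P → Base: 23+8+7+18+10+24 = 90
Base → U → B → A → P → M → Base: 23+8+7+8+10+20 = 76
… (46 more)
The minimum is 76.
One optimal route: Base → U → B → A → P → M → Base (or its reverse).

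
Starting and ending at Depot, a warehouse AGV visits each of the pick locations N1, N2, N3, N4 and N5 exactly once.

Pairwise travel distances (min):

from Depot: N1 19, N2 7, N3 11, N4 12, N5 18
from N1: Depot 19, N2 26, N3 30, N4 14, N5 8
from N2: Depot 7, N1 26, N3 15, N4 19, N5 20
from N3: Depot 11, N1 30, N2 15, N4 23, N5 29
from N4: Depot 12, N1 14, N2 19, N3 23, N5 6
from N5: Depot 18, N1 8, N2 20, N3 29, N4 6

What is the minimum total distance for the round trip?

Depot→N1→N2→N3→N4→N5→Depot: 19+26+15+23+6+18 = 107
Depot→N1→N2→N3→N5→N4→Depot: 19+26+15+29+6+12 = 107
Depot→N1→N2→N4→N3→N5→Depot: 19+26+19+23+29+18 = 134
Depot→N1→N2→N4→N5→N3→Depot: 19+26+19+6+29+11 = 110
Depot→N1→N2→N5→N3→N4→Depot: 19+26+20+29+23+12 = 129
Depot→N1→N2→N5→N4→N3→Depot: 19+26+20+6+23+11 = 105
Depot→N1→N3→N2→N4→N5→Depot: 19+30+15+19+6+18 = 107
Depot→N1→N3→N2→N5→N4→Depot: 19+30+15+20+6+12 = 102
Depot→N1→N3→N4→N2→N5→Depot: 19+30+23+19+20+18 = 129
Depot→N1→N3→N4→N5→N2→Depot: 19+30+23+6+20+7 = 105
Depot→N1→N3→N5→N2→N4→Depot: 19+30+29+20+19+12 = 129
Depot→N1→N3→N5→N4→N2→Depot: 19+30+29+6+19+7 = 110
Depot→N1→N4→N2→N3→N5→Depot: 19+14+19+15+29+18 = 114
Depot→N1→N4→N2→N5→N3→Depot: 19+14+19+20+29+11 = 112
… (46 more)
Depot→N1→N5→N4→N2→N3→Depot: 19+8+6+19+15+11 = 78  ← best
The minimum is 78.
One optimal route: Depot → N1 → N5 → N4 → N2 → N3 → Depot (or its reverse).

Shortest round trip = 78 min.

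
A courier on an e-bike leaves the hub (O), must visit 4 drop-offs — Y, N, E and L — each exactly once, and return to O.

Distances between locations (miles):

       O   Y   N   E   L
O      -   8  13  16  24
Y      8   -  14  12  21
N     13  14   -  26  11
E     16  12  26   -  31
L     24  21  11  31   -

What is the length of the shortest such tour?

Shortest round trip = 73 miles.

With 4 stops there are 4!/2 = 12 distinct round trips (a route and its reverse cost the same).
O → Y → N → E → L → O: 8+14+26+31+24 = 103
O → Y → N → L → E → O: 8+14+11+31+16 = 80
O → Y → E → N → L → O: 8+12+26+11+24 = 81
O → Y → E → L → N → O: 8+12+31+11+13 = 75
O → Y → L → N → E → O: 8+21+11+26+16 = 82
O → Y → L → E → N → O: 8+21+31+26+13 = 99
O → N → Y → E → L → O: 13+14+12+31+24 = 94
O → N → Y → L → E → O: 13+14+21+31+16 = 95
O → N → E → Y → L → O: 13+26+12+21+24 = 96
O → N → L → Y → E → O: 13+11+21+12+16 = 73
O → E → Y → N → L → O: 16+12+14+11+24 = 77
O → E → N → Y → L → O: 16+26+14+21+24 = 101
The minimum is 73.
One optimal route: O → N → L → Y → E → O (or its reverse).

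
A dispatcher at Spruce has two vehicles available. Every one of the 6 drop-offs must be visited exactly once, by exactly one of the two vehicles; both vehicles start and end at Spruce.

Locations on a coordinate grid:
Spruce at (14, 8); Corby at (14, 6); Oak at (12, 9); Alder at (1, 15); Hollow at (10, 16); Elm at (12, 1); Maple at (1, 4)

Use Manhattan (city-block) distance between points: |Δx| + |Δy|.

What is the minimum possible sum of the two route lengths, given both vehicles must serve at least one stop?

60 — the smallest possible combined total.

There are 2^5 − 1 = 31 ways to divide the 6 stops into two non-empty groups. For each, the best each vehicle can do is its own shortest tour through its group:
  {Corby} + {Oak, Alder, Hollow, Elm, Maple}: 4 + 56 = 60
  {Oak} + {Corby, Alder, Hollow, Elm, Maple}: 6 + 56 = 62
  {Corby, Oak} + {Alder, Hollow, Elm, Maple}: 10 + 56 = 66
  {Alder} + {Corby, Oak, Hollow, Elm, Maple}: 40 + 56 = 96
  {Corby, Alder} + {Oak, Hollow, Elm, Maple}: 44 + 56 = 100
  {Oak, Alder} + {Corby, Hollow, Elm, Maple}: 40 + 56 = 96
  … (31 splits in total)
Best: vehicle 1 Spruce → Corby → Spruce = 4; vehicle 2 Spruce → Oak → Hollow → Alder → Maple → Elm → Spruce = 56; combined 60.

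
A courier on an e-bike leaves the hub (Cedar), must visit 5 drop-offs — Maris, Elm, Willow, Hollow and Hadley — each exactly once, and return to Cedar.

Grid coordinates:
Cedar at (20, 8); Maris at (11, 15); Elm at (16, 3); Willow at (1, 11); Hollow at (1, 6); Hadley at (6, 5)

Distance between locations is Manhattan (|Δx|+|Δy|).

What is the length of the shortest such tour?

62 — the shortest possible round trip.

With 5 stops there are 5!/2 = 60 distinct round trips (a route and its reverse cost the same).
Cedar-Maris-Elm-Willow-Hollow-Hadley-Cedar: 16+17+23+5+6+17 = 84
Cedar-Maris-Elm-Willow-Hadley-Hollow-Cedar: 16+17+23+11+6+21 = 94
Cedar-Maris-Elm-Hollow-Willow-Hadley-Cedar: 16+17+18+5+11+17 = 84
Cedar-Maris-Elm-Hollow-Hadley-Willow-Cedar: 16+17+18+6+11+22 = 90
Cedar-Maris-Elm-Hadley-Willow-Hollow-Cedar: 16+17+12+11+5+21 = 82
Cedar-Maris-Elm-Hadley-Hollow-Willow-Cedar: 16+17+12+6+5+22 = 78
Cedar-Maris-Willow-Elm-Hollow-Hadley-Cedar: 16+14+23+18+6+17 = 94
Cedar-Maris-Willow-Elm-Hadley-Hollow-Cedar: 16+14+23+12+6+21 = 92
Cedar-Maris-Willow-Hollow-Elm-Hadley-Cedar: 16+14+5+18+12+17 = 82
Cedar-Maris-Willow-Hollow-Hadley-Elm-Cedar: 16+14+5+6+12+9 = 62
Cedar-Maris-Willow-Hadley-Elm-Hollow-Cedar: 16+14+11+12+18+21 = 92
Cedar-Maris-Willow-Hadley-Hollow-Elm-Cedar: 16+14+11+6+18+9 = 74
Cedar-Maris-Hollow-Elm-Willow-Hadley-Cedar: 16+19+18+23+11+17 = 104
Cedar-Maris-Hollow-Elm-Hadley-Willow-Cedar: 16+19+18+12+11+22 = 98
… (46 more)
The minimum is 62.
One optimal route: Cedar → Maris → Willow → Hollow → Hadley → Elm → Cedar (or its reverse).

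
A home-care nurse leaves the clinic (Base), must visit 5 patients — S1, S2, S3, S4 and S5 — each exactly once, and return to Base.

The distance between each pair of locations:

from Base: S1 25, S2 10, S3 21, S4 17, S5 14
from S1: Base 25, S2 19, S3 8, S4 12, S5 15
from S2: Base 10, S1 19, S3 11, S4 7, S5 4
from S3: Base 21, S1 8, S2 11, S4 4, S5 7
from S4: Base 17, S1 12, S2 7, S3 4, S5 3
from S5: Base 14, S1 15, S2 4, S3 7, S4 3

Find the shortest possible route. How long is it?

There are 60 distinct closed tours to check (reversals are equivalent).
Base → S1 → S2 → S3 → S4 → S5 → Base: 25+19+11+4+3+14 = 76
Base → S1 → S2 → S3 → S5 → S4 → Base: 25+19+11+7+3+17 = 82
Base → S1 → S2 → S4 → S3 → S5 → Base: 25+19+7+4+7+14 = 76
Base → S1 → S2 → S4 → S5 → S3 → Base: 25+19+7+3+7+21 = 82
Base → S1 → S2 → S5 → S3 → S4 → Base: 25+19+4+7+4+17 = 76
Base → S1 → S2 → S5 → S4 → S3 → Base: 25+19+4+3+4+21 = 76
Base → S1 → S3 → S2 → S4 → S5 → Base: 25+8+11+7+3+14 = 68
Base → S1 → S3 → S2 → S5 → S4 → Base: 25+8+11+4+3+17 = 68
Base → S1 → S3 → S4 → S2 → S5 → Base: 25+8+4+7+4+14 = 62
Base → S1 → S3 → S4 → S5 → S2 → Base: 25+8+4+3+4+10 = 54
Base → S1 → S3 → S5 → S2 → S4 → Base: 25+8+7+4+7+17 = 68
Base → S1 → S3 → S5 → S4 → S2 → Base: 25+8+7+3+7+10 = 60
Base → S1 → S4 → S2 → S3 → S5 → Base: 25+12+7+11+7+14 = 76
Base → S1 → S4 → S2 → S5 → S3 → Base: 25+12+7+4+7+21 = 76
… (46 more)
The minimum is 54.
One optimal route: Base → S1 → S3 → S4 → S5 → S2 → Base (or its reverse).

Shortest round trip = 54.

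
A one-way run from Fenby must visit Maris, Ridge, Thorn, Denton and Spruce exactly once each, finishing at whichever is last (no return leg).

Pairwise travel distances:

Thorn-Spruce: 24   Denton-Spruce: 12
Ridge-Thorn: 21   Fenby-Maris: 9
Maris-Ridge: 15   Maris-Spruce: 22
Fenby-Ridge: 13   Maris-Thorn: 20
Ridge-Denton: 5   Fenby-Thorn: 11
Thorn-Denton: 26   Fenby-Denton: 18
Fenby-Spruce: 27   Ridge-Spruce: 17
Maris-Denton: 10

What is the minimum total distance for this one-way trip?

Shortest open route: 63.

There are 5! = 120 possible orderings.
Fenby - Maris - Ridge - Thorn - Denton - Spruce: 9+15+21+26+12 = 83
Fenby - Maris - Ridge - Thorn - Spruce - Denton: 9+15+21+24+12 = 81
Fenby - Maris - Ridge - Denton - Thorn - Spruce: 9+15+5+26+24 = 79
Fenby - Maris - Ridge - Denton - Spruce - Thorn: 9+15+5+12+24 = 65
Fenby - Maris - Ridge - Spruce - Thorn - Denton: 9+15+17+24+26 = 91
Fenby - Maris - Ridge - Spruce - Denton - Thorn: 9+15+17+12+26 = 79
Fenby - Maris - Thorn - Ridge - Denton - Spruce: 9+20+21+5+12 = 67
Fenby - Maris - Thorn - Ridge - Spruce - Denton: 9+20+21+17+12 = 79
Fenby - Maris - Thorn - Denton - Ridge - Spruce: 9+20+26+5+17 = 77
Fenby - Maris - Thorn - Denton - Spruce - Ridge: 9+20+26+12+17 = 84
Fenby - Maris - Thorn - Spruce - Ridge - Denton: 9+20+24+17+5 = 75
Fenby - Maris - Thorn - Spruce - Denton - Ridge: 9+20+24+12+5 = 70
Fenby - Maris - Denton - Ridge - Thorn - Spruce: 9+10+5+21+24 = 69
Fenby - Maris - Denton - Ridge - Spruce - Thorn: 9+10+5+17+24 = 65
… (106 more)
Fenby - Thorn - Maris - Ridge - Denton - Spruce: 11+20+15+5+12 = 63  ← best
The minimum is 63.
One shortest path: Fenby → Thorn → Maris → Ridge → Denton → Spruce.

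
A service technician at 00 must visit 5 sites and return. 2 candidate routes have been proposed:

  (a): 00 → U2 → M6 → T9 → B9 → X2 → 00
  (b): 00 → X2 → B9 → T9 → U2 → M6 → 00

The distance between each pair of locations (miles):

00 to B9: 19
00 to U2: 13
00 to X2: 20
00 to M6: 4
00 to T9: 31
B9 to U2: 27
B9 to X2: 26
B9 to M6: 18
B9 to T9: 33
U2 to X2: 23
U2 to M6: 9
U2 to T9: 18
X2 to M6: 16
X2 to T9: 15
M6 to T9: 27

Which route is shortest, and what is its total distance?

Shortest is (b), total 110 miles.

(a): 13 + 9 + 27 + 33 + 26 + 20 = 128
(b): 20 + 26 + 33 + 18 + 9 + 4 = 110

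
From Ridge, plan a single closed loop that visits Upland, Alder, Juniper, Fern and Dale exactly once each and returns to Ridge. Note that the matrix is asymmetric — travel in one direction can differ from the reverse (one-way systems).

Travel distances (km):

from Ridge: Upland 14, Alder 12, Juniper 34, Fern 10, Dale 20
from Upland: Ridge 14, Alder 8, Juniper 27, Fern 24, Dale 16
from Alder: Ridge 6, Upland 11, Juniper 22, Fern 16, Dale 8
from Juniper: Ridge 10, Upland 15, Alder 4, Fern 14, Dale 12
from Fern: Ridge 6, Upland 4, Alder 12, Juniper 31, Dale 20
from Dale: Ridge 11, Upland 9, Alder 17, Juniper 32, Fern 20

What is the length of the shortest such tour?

64 km — the shortest possible round trip.

Ridge → Upland → Alder → Juniper → Fern → Dale → Ridge: 14+8+22+14+20+11 = 89
Ridge → Upland → Alder → Juniper → Dale → Fern → Ridge: 14+8+22+12+20+6 = 82
Ridge → Upland → Alder → Fern → Juniper → Dale → Ridge: 14+8+16+31+12+11 = 92
Ridge → Upland → Alder → Fern → Dale → Juniper → Ridge: 14+8+16+20+32+10 = 100
Ridge → Upland → Alder → Dale → Juniper → Fern → Ridge: 14+8+8+32+14+6 = 82
Ridge → Upland → Alder → Dale → Fern → Juniper → Ridge: 14+8+8+20+31+10 = 91
Ridge → Upland → Juniper → Alder → Fern → Dale → Ridge: 14+27+4+16+20+11 = 92
Ridge → Upland → Juniper → Alder → Dale → Fern → Ridge: 14+27+4+8+20+6 = 79
Ridge → Upland → Juniper → Fern → Alder → Dale → Ridge: 14+27+14+12+8+11 = 86
Ridge → Upland → Juniper → Fern → Dale → Alder → Ridge: 14+27+14+20+17+6 = 98
Ridge → Upland → Juniper → Dale → Alder → Fern → Ridge: 14+27+12+17+16+6 = 92
Ridge → Upland → Juniper → Dale → Fern → Alder → Ridge: 14+27+12+20+12+6 = 91
Ridge → Upland → Fern → Alder → Juniper → Dale → Ridge: 14+24+12+22+12+11 = 95
Ridge → Upland → Fern → Alder → Dale → Juniper → Ridge: 14+24+12+8+32+10 = 100
… (106 more)
Ridge → Fern → Upland → Juniper → Alder → Dale → Ridge: 10+4+27+4+8+11 = 64  ← best
The minimum is 64.
One optimal route: Ridge → Fern → Upland → Juniper → Alder → Dale → Ridge.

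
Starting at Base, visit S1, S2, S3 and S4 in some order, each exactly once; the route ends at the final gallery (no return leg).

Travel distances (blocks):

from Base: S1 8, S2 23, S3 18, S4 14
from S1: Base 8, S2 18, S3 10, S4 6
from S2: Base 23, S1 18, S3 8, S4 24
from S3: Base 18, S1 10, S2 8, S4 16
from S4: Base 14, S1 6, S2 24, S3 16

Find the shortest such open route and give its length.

Minimum one-way distance = 38 blocks.

There are 4! = 24 possible orderings.
Base - S1 - S2 - S3 - S4: 8+18+8+16 = 50
Base - S1 - S2 - S4 - S3: 8+18+24+16 = 66
Base - S1 - S3 - S2 - S4: 8+10+8+24 = 50
Base - S1 - S3 - S4 - S2: 8+10+16+24 = 58
Base - S1 - S4 - S2 - S3: 8+6+24+8 = 46
Base - S1 - S4 - S3 - S2: 8+6+16+8 = 38
Base - S2 - S1 - S3 - S4: 23+18+10+16 = 67
Base - S2 - S1 - S4 - S3: 23+18+6+16 = 63
Base - S2 - S3 - S1 - S4: 23+8+10+6 = 47
Base - S2 - S3 - S4 - S1: 23+8+16+6 = 53
Base - S2 - S4 - S1 - S3: 23+24+6+10 = 63
Base - S2 - S4 - S3 - S1: 23+24+16+10 = 73
Base - S3 - S1 - S2 - S4: 18+10+18+24 = 70
Base - S3 - S1 - S4 - S2: 18+10+6+24 = 58
… (10 more)
The minimum is 38.
One shortest path: Base → S1 → S4 → S3 → S2.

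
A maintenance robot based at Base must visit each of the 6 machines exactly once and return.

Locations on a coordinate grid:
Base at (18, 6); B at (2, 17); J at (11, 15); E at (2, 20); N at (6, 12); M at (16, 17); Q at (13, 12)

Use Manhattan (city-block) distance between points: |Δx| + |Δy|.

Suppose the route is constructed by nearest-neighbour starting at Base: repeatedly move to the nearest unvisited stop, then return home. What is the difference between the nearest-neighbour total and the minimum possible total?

The nearest-neighbour route is 6 longer than optimal.

Base: Q=11, M=13, J=16, N=18, B=27, E=30 ⇒ Q
Q: J=5, N=7, M=8, B=16, E=19 ⇒ J
J: M=7, N=8, B=11, E=14 ⇒ M
M: B=14, N=15, E=17 ⇒ B
B: E=3, N=9 ⇒ E
E: N=12 ⇒ N
NN route Base → Q → J → M → B → E → N → Base costs 70.
Optimal: Base → M → J → B → E → N → Q → Base costs 64 (by enumerating all 360 distinct tours).
Excess = 70 − 64 = 6.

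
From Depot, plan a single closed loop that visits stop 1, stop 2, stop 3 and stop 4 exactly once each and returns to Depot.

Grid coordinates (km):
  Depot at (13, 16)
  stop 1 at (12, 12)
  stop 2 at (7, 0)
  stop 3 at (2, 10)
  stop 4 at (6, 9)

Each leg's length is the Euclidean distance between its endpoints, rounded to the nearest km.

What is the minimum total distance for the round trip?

Depot-stop 1-stop 2-stop 3-stop 4-Depot: 4+13+11+4+10 = 42
Depot-stop 1-stop 2-stop 4-stop 3-Depot: 4+13+9+4+13 = 43
Depot-stop 1-stop 3-stop 2-stop 4-Depot: 4+10+11+9+10 = 44
Depot-stop 1-stop 3-stop 4-stop 2-Depot: 4+10+4+9+17 = 44
Depot-stop 1-stop 4-stop 2-stop 3-Depot: 4+7+9+11+13 = 44
Depot-stop 1-stop 4-stop 3-stop 2-Depot: 4+7+4+11+17 = 43
Depot-stop 2-stop 1-stop 3-stop 4-Depot: 17+13+10+4+10 = 54
Depot-stop 2-stop 1-stop 4-stop 3-Depot: 17+13+7+4+13 = 54
Depot-stop 2-stop 3-stop 1-stop 4-Depot: 17+11+10+7+10 = 55
Depot-stop 2-stop 4-stop 1-stop 3-Depot: 17+9+7+10+13 = 56
Depot-stop 3-stop 1-stop 2-stop 4-Depot: 13+10+13+9+10 = 55
Depot-stop 3-stop 2-stop 1-stop 4-Depot: 13+11+13+7+10 = 54
The minimum is 42.
One optimal route: Depot → stop 1 → stop 2 → stop 3 → stop 4 → Depot (or its reverse).

Minimum total distance: 42 km.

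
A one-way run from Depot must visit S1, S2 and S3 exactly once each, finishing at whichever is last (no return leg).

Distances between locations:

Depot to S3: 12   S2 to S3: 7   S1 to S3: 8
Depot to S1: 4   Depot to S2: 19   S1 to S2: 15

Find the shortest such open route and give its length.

There are 3! = 6 possible orderings.
Depot→S1→S2→S3: 4+15+7 = 26
Depot→S1→S3→S2: 4+8+7 = 19
Depot→S2→S1→S3: 19+15+8 = 42
Depot→S2→S3→S1: 19+7+8 = 34
Depot→S3→S1→S2: 12+8+15 = 35
Depot→S3→S2→S1: 12+7+15 = 34
The minimum is 19.
One shortest path: Depot → S1 → S3 → S2.

Shortest open route: 19.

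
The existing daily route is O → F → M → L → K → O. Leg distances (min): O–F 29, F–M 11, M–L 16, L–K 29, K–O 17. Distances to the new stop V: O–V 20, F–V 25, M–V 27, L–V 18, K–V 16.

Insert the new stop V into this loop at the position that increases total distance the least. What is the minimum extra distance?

+5 min — insert V between L and K.

Insertion cost between consecutive stops i–j is d(i,V) + d(V,j) − d(i,j):
  between O and F: 20 + 25 − 29 = 16
  between F and M: 25 + 27 − 11 = 41
  between M and L: 27 + 18 − 16 = 29
  between L and K: 18 + 16 − 29 = 5
  between K and O: 16 + 20 − 17 = 19
Cheapest insertion is between L and K, adding 5.
New total = 102 + 5 = 107.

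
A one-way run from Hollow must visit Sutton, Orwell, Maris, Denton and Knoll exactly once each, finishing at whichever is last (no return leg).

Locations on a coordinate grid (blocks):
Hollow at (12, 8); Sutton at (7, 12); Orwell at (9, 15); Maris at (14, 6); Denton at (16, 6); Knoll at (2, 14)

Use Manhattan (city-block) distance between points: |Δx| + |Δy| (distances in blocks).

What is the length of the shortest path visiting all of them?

34 blocks — the minimum one-way total.

There are 5! = 120 possible orderings.
Hollow→Sutton→Orwell→Maris→Denton→Knoll: 9+5+14+2+22 = 52
Hollow→Sutton→Orwell→Maris→Knoll→Denton: 9+5+14+20+22 = 70
Hollow→Sutton→Orwell→Denton→Maris→Knoll: 9+5+16+2+20 = 52
Hollow→Sutton→Orwell→Denton→Knoll→Maris: 9+5+16+22+20 = 72
Hollow→Sutton→Orwell→Knoll→Maris→Denton: 9+5+8+20+2 = 44
Hollow→Sutton→Orwell→Knoll→Denton→Maris: 9+5+8+22+2 = 46
Hollow→Sutton→Maris→Orwell→Denton→Knoll: 9+13+14+16+22 = 74
Hollow→Sutton→Maris→Orwell→Knoll→Denton: 9+13+14+8+22 = 66
Hollow→Sutton→Maris→Denton→Orwell→Knoll: 9+13+2+16+8 = 48
Hollow→Sutton→Maris→Denton→Knoll→Orwell: 9+13+2+22+8 = 54
Hollow→Sutton→Maris→Knoll→Orwell→Denton: 9+13+20+8+16 = 66
Hollow→Sutton→Maris→Knoll→Denton→Orwell: 9+13+20+22+16 = 80
Hollow→Sutton→Denton→Orwell→Maris→Knoll: 9+15+16+14+20 = 74
Hollow→Sutton→Denton→Orwell→Knoll→Maris: 9+15+16+8+20 = 68
… (106 more)
Hollow→Maris→Denton→Sutton→Orwell→Knoll: 4+2+15+5+8 = 34  ← best
The minimum is 34.
One shortest path: Hollow → Maris → Denton → Sutton → Orwell → Knoll.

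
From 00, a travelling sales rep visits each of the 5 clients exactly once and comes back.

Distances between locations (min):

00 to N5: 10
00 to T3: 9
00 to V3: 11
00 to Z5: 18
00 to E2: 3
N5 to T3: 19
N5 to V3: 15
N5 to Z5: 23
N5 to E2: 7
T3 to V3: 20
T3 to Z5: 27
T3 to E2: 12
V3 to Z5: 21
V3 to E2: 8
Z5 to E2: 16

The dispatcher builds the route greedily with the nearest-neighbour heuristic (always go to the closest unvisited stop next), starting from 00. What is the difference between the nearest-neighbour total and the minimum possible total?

Excess over optimum: 8 min.

00: E2=3, T3=9, N5=10, V3=11, Z5=18 ⇒ E2
E2: N5=7, V3=8, T3=12, Z5=16 ⇒ N5
N5: V3=15, T3=19, Z5=23 ⇒ V3
V3: T3=20, Z5=21 ⇒ T3
T3: Z5=27 ⇒ Z5
NN route 00 → E2 → N5 → V3 → T3 → Z5 → 00 costs 90.
Optimal: 00 → N5 → E2 → V3 → Z5 → T3 → 00 costs 82 (by enumerating all 60 distinct tours).
Excess = 90 − 82 = 8.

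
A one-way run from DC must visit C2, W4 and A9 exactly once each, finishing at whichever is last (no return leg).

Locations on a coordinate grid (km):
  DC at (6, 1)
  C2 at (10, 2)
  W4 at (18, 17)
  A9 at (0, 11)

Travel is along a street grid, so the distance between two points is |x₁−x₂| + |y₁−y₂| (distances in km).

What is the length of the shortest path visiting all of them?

There are 3! = 6 possible orderings.
DC - C2 - W4 - A9: 5+23+24 = 52
DC - C2 - A9 - W4: 5+19+24 = 48
DC - W4 - C2 - A9: 28+23+19 = 70
DC - W4 - A9 - C2: 28+24+19 = 71
DC - A9 - C2 - W4: 16+19+23 = 58
DC - A9 - W4 - C2: 16+24+23 = 63
The minimum is 48.
One shortest path: DC → C2 → A9 → W4.

48 km — the minimum one-way total.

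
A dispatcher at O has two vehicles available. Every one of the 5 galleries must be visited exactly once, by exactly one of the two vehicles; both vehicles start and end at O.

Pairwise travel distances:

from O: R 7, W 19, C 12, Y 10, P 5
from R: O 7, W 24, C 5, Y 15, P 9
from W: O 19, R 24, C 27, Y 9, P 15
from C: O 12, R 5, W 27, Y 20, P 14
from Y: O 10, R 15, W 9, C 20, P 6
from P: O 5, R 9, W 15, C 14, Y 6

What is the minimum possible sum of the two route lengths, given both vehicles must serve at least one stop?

Check every non-empty split of the stops between the two vehicles; for each half take its own optimal tour:
  {R} + {W, C, Y, P}: 14 + 59 = 73
  {W} + {R, C, Y, P}: 38 + 42 = 80
  {R, W} + {C, Y, P}: 50 + 42 = 92
  {C} + {R, W, Y, P}: 24 + 50 = 74
  {R, C} + {W, Y, P}: 24 + 39 = 63
  {W, C} + {R, Y, P}: 58 + 32 = 90
  … (15 splits in total)
Best: vehicle 1 O → R → C → O = 24; vehicle 2 O → W → Y → P → O = 39; combined 63.

63 — the smallest possible combined total.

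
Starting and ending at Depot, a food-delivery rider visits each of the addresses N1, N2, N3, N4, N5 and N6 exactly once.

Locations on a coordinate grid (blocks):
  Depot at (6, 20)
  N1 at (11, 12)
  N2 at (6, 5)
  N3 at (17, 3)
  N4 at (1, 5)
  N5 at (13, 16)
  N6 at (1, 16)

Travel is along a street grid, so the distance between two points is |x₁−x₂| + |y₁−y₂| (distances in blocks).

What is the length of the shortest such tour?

Depot - N1 - N2 - N3 - N4 - N5 - N6 - Depot: 13+12+13+18+23+12+9 = 100
Depot - N1 - N2 - N3 - N4 - N6 - N5 - Depot: 13+12+13+18+11+12+11 = 90
Depot - N1 - N2 - N3 - N5 - N4 - N6 - Depot: 13+12+13+17+23+11+9 = 98
Depot - N1 - N2 - N3 - N5 - N6 - N4 - Depot: 13+12+13+17+12+11+20 = 98
Depot - N1 - N2 - N3 - N6 - N4 - N5 - Depot: 13+12+13+29+11+23+11 = 112
Depot - N1 - N2 - N3 - N6 - N5 - N4 - Depot: 13+12+13+29+12+23+20 = 122
Depot - N1 - N2 - N4 - N3 - N5 - N6 - Depot: 13+12+5+18+17+12+9 = 86
Depot - N1 - N2 - N4 - N3 - N6 - N5 - Depot: 13+12+5+18+29+12+11 = 100
… (352 more)
Depot - N5 - N1 - N3 - N2 - N4 - N6 - Depot: 11+6+15+13+5+11+9 = 70  ← best
The minimum is 70.
One optimal route: Depot → N5 → N1 → N3 → N2 → N4 → N6 → Depot (or its reverse).

Minimum total distance: 70 blocks.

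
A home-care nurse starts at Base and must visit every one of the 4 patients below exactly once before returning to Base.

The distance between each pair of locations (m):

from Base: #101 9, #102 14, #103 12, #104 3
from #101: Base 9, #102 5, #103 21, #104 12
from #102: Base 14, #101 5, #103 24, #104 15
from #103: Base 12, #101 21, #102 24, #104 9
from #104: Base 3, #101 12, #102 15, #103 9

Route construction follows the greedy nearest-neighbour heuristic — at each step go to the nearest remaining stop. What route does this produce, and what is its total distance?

From Base: distances to unvisited — #104=3, #101=9, #103=12, #102=14. Nearest is #104 (3).
From #104: distances to unvisited — #103=9, #101=12, #102=15. Nearest is #103 (9).
From #103: distances to unvisited — #101=21, #102=24. Nearest is #101 (21).
From #101: distances to unvisited — #102=5. Nearest is #102 (5).
Return #102→Base: 14.
Total = 3 + 9 + 21 + 5 + 14 = 52.

Nearest-neighbour total = 52 m; route Base → #104 → #103 → #101 → #102 → Base.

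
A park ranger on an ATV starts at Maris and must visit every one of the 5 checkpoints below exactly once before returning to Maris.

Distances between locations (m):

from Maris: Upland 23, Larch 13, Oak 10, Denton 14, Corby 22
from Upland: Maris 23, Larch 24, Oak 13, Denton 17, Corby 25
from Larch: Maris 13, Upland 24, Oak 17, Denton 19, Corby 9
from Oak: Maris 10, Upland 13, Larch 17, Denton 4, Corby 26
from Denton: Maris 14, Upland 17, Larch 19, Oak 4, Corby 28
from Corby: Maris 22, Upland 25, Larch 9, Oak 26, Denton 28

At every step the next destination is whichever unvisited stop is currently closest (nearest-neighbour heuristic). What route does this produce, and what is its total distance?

From Maris: distances to unvisited — Oak=10, Larch=13, Denton=14, Corby=22, Upland=23. Nearest is Oak (10).
From Oak: distances to unvisited — Denton=4, Upland=13, Larch=17, Corby=26. Nearest is Denton (4).
From Denton: distances to unvisited — Upland=17, Larch=19, Corby=28. Nearest is Upland (17).
From Upland: distances to unvisited — Larch=24, Corby=25. Nearest is Larch (24).
From Larch: distances to unvisited — Corby=9. Nearest is Corby (9).
Return Corby→Maris: 22.
Total = 10 + 4 + 17 + 24 + 9 + 22 = 86.

86 m along Maris → Oak → Denton → Upland → Larch → Corby → Maris.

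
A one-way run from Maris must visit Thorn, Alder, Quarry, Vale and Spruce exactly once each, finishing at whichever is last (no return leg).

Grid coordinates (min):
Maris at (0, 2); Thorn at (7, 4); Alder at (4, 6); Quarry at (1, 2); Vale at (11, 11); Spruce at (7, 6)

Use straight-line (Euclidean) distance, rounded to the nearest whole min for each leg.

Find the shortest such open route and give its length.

There are 5! = 120 possible orderings.
Maris→Thorn→Alder→Quarry→Vale→Spruce: 7+4+5+13+6 = 35
Maris→Thorn→Alder→Quarry→Spruce→Vale: 7+4+5+7+6 = 29
Maris→Thorn→Alder→Vale→Quarry→Spruce: 7+4+9+13+7 = 40
Maris→Thorn→Alder→Vale→Spruce→Quarry: 7+4+9+6+7 = 33
Maris→Thorn→Alder→Spruce→Quarry→Vale: 7+4+3+7+13 = 34
Maris→Thorn→Alder→Spruce→Vale→Quarry: 7+4+3+6+13 = 33
Maris→Thorn→Quarry→Alder→Vale→Spruce: 7+6+5+9+6 = 33
Maris→Thorn→Quarry→Alder→Spruce→Vale: 7+6+5+3+6 = 27
Maris→Thorn→Quarry→Vale→Alder→Spruce: 7+6+13+9+3 = 38
Maris→Thorn→Quarry→Vale→Spruce→Alder: 7+6+13+6+3 = 35
Maris→Thorn→Quarry→Spruce→Alder→Vale: 7+6+7+3+9 = 32
Maris→Thorn→Quarry→Spruce→Vale→Alder: 7+6+7+6+9 = 35
Maris→Thorn→Vale→Alder→Quarry→Spruce: 7+8+9+5+7 = 36
Maris→Thorn→Vale→Alder→Spruce→Quarry: 7+8+9+3+7 = 34
… (106 more)
Maris→Quarry→Alder→Thorn→Spruce→Vale: 1+5+4+2+6 = 18  ← best
The minimum is 18.
One shortest path: Maris → Quarry → Alder → Thorn → Spruce → Vale.

Shortest open route: 18 min.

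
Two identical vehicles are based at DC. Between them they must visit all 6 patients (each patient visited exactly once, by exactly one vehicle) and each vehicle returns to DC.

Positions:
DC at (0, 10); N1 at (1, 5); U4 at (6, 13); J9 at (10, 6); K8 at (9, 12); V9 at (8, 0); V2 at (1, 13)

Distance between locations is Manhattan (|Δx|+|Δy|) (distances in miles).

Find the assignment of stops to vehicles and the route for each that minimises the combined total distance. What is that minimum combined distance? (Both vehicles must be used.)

Try each way of splitting the stops between the two vehicles (each non-empty) and, for each split, find the best tour for each vehicle:
  {N1} + {U4, J9, K8, V9, V2}: 12 + 46 = 58
  {U4} + {N1, J9, K8, V9, V2}: 18 + 46 = 64
  {N1, U4} + {J9, K8, V9, V2}: 28 + 46 = 74
  {J9} + {N1, U4, K8, V9, V2}: 28 + 44 = 72
  {N1, J9} + {U4, K8, V9, V2}: 30 + 44 = 74
  {U4, J9} + {N1, K8, V9, V2}: 34 + 44 = 78
  … (31 splits in total)
  {N1, U4, J9, K8, V9} + {V2}: 46 + 8 = 54  ← best
Best: vehicle 1 DC → N1 → V9 → J9 → K8 → U4 → DC = 46; vehicle 2 DC → V2 → DC = 8; combined 54.

Minimum combined distance: 54 miles.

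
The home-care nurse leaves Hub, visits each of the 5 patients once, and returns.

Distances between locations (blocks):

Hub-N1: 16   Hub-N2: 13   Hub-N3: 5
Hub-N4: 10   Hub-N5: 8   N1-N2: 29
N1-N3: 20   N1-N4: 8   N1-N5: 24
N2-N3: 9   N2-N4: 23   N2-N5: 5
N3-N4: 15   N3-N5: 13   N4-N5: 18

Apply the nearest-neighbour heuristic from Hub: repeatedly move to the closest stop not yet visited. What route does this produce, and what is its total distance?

61 blocks along Hub → N3 → N2 → N5 → N4 → N1 → Hub.

From Hub: distances to unvisited — N3=5, N5=8, N4=10, N2=13, N1=16. Nearest is N3 (5).
From N3: distances to unvisited — N2=9, N5=13, N4=15, N1=20. Nearest is N2 (9).
From N2: distances to unvisited — N5=5, N4=23, N1=29. Nearest is N5 (5).
From N5: distances to unvisited — N4=18, N1=24. Nearest is N4 (18).
From N4: distances to unvisited — N1=8. Nearest is N1 (8).
Return N1→Hub: 16.
Total = 5 + 9 + 5 + 18 + 8 + 16 = 61.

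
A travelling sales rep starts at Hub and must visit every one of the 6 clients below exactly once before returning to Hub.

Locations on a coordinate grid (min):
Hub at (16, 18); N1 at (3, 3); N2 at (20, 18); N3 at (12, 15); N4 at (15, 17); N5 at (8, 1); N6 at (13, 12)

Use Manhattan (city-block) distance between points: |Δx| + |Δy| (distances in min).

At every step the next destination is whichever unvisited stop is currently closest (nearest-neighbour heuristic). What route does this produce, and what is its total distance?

From Hub: distances to unvisited — N4=2, N2=4, N3=7, N6=9, N5=25, N1=28. Nearest is N4 (2).
From N4: distances to unvisited — N3=5, N2=6, N6=7, N5=23, N1=26. Nearest is N3 (5).
From N3: distances to unvisited — N6=4, N2=11, N5=18, N1=21. Nearest is N6 (4).
From N6: distances to unvisited — N2=13, N5=16, N1=19. Nearest is N2 (13).
From N2: distances to unvisited — N5=29, N1=32. Nearest is N5 (29).
From N5: distances to unvisited — N1=7. Nearest is N1 (7).
Return N1→Hub: 28.
Total = 2 + 5 + 4 + 13 + 29 + 7 + 28 = 88.

Total distance 88 min via the nearest-neighbour route Hub → N4 → N3 → N6 → N2 → N5 → N1 → Hub.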